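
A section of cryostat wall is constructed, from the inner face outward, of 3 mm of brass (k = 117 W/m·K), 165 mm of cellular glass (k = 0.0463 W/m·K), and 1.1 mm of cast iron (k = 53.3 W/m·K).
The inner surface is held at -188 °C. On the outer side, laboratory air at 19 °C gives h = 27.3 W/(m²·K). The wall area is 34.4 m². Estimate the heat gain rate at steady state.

Q ≈ 1980 W

Thermal resistances in series:
R_brass = L/(kA) = 0.003/(117×34.4) = 7.454×10^-7 K/W
R_cellular glass = L/(kA) = 0.165/(0.0463×34.4) = 0.1036 K/W
R_cast iron = L/(kA) = 0.0011/(53.3×34.4) = 5.999×10^-7 K/W
R_outer film = 1/(h_o·A) = 1/(27.3×34.4) = 0.001065 K/W
R_total = 0.1047 K/W
Q = ΔT / R_total = 207 / 0.1047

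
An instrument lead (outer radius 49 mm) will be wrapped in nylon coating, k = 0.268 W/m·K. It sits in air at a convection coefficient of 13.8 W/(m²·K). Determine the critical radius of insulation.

For a cylinder r_cr = k/h = 0.268/13.8
r_cr = 19.4 mm; since the bare radius (49 mm) is above r_cr, any added insulation will reduce heat loss.

r_cr ≈ 19.4 mm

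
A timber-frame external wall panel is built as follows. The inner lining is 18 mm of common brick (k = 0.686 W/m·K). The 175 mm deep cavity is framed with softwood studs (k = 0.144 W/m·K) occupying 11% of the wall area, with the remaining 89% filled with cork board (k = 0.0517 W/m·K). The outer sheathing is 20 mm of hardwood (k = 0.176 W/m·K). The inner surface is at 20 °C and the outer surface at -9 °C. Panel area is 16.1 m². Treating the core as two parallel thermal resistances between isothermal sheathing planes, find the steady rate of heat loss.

Sheathing layers in series; stud and cavity paths in parallel between them.
R_inner = 0.018/(0.686×16.1) = 0.00163 K/W
R_stud  = 0.175/(0.144×0.11×16.1) = 0.6862 K/W
R_cav   = 0.175/(0.0517×0.89×16.1) = 0.2362 K/W
1/R_core = 1/R_stud + 1/R_cav → R_core = 0.1757 K/W
R_outer = 0.02/(0.176×16.1) = 0.007058 K/W
R_total = 0.1844 K/W
Q = ΔT/R_total = 29/0.1844

Q ≈ 157 W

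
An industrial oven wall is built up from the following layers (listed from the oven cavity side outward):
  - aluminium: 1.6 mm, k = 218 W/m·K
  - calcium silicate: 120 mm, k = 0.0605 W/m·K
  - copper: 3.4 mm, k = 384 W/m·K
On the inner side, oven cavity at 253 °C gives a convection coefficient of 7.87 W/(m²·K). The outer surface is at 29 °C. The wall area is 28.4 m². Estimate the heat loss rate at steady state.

Treating each layer as a thermal resistance in series:
R_inner film = 1/(h_i·A) = 1/(7.87×28.4) = 0.004474 K/W
R_aluminium = L/(kA) = 0.0016/(218×28.4) = 2.584×10^-7 K/W
R_calcium silicate = L/(kA) = 0.12/(0.0605×28.4) = 0.06984 K/W
R_copper = L/(kA) = 0.0034/(384×28.4) = 3.118×10^-7 K/W
R_total = 0.07432 K/W
Q = ΔT / R_total = 224 / 0.07432

Q ≈ 3010 W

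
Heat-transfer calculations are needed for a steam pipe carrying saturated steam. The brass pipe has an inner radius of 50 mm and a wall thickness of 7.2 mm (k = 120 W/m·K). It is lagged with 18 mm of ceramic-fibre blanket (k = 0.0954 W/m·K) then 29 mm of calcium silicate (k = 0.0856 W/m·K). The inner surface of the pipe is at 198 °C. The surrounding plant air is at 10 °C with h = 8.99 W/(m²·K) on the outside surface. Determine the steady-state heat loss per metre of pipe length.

Treating each annulus and film as a series resistance:
R_brass pipe wall = ln(57.2/50)/(2π×120×1) = 1.784×10^-4 K/W
R_ceramic-fibre blanket = ln(75.2/57.2)/(2π×0.0954×1) = 0.4564 K/W
R_calcium silicate = ln(104.2/75.2)/(2π×0.0856×1) = 0.6064 K/W
R_outer film = 1/(h_o·2πr_oL) = 1/(8.99×2π×0.1042×1) = 0.1699 K/W
R_total = 1.233 K/W
Q = ΔT/R_total = 188/1.233

q′ ≈ 152 W/m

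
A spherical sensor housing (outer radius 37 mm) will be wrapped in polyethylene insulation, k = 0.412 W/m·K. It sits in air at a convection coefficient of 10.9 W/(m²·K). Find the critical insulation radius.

For a sphere r_cr = 2k/h = 2×0.412/10.9
r_cr = 75.6 mm; since the bare radius (37 mm) is below r_cr, adding a thin layer of insulation will *increase* heat loss.

r_cr ≈ 75.6 mm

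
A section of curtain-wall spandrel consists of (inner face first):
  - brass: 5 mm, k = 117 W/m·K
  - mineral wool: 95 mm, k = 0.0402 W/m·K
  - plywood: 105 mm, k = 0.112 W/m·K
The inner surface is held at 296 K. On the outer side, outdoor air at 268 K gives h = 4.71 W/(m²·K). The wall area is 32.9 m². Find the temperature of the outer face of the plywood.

Thermal resistances in series:
R_brass = L/(kA) = 0.005/(117×32.9) = 1.299×10^-6 K/W
R_mineral wool = L/(kA) = 0.095/(0.0402×32.9) = 0.07183 K/W
R_plywood = L/(kA) = 0.105/(0.112×32.9) = 0.0285 K/W
R_outer film = 1/(h_o·A) = 1/(4.71×32.9) = 0.006453 K/W
R_total = 0.1068 K/W;  Q = ΔT/R_total = 28/0.1068 = 262.2 W
T_interface = T_inner − Q·ΣR(inner→interface) = 296 − 262×0.1003

T ≈ 270 K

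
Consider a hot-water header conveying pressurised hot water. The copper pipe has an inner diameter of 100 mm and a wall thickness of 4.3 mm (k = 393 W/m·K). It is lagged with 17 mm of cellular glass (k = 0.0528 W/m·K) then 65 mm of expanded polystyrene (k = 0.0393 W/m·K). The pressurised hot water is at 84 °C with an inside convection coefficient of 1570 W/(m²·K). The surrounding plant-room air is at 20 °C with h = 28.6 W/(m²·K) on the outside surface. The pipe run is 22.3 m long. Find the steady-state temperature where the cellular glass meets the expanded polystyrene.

Treating each annulus and film as a series resistance:
R_inner film = 1/(h_i·2πr₁L) = 1/(1570×2π×0.05×22.3) = 9.092×10^-5 K/W
R_copper pipe wall = ln(54.3/50)/(2π×393×22.3) = 1.498×10^-6 K/W
R_cellular glass = ln(71.3/54.3)/(2π×0.0528×22.3) = 0.03682 K/W
R_expanded polystyrene = ln(136.3/71.3)/(2π×0.0393×22.3) = 0.1177 K/W
R_outer film = 1/(h_o·2πr_oL) = 1/(28.6×2π×0.1363×22.3) = 0.001831 K/W
R_total = 0.1564 K/W
Q = ΔT/R_total = 64/0.1564
Q = 409 W
T_interface = T_inner − Q·ΣR(inner→interface) = 84 − 409×0.03691

T ≈ 68.9 °C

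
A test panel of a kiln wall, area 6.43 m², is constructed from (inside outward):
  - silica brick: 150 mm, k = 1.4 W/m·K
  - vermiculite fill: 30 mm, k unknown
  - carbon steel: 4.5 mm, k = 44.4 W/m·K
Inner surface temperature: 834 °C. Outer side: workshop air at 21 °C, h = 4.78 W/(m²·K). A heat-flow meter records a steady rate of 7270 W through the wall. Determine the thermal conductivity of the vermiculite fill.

k ≈ 0.0745 W/(m·K)

Series thermal resistances:
R_silica brick = L/(kA) = 0.15/(1.4×6.43) = 0.01666 K/W
R_carbon steel = L/(kA) = 0.0045/(44.4×6.43) = 1.576×10^-5 K/W
R_outer film = 1/(h_o·A) = 1/(4.78×6.43) = 0.03254 K/W
Sum of known resistances R_other = 0.04921 K/W
Total R = ΔT/Q = 813/7270 = 0.1118 K/W
R_vermiculite fill = R_total − R_other = 0.06261 K/W
k = L/(R·A) = 0.03/(0.06261×6.43)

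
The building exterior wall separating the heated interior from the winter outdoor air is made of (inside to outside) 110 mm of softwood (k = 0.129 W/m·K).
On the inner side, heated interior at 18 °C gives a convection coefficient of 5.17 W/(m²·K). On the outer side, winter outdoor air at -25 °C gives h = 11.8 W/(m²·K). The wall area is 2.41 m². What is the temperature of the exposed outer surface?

T ≈ -21.8 °C

Using the resistance-network approach (series):
R_inner film = 1/(h_i·A) = 1/(5.17×2.41) = 0.08026 K/W
R_softwood = L/(kA) = 0.11/(0.129×2.41) = 0.3538 K/W
R_outer film = 1/(h_o·A) = 1/(11.8×2.41) = 0.03516 K/W
R_total = 0.4692 K/W;  Q = ΔT/R_total = 43/0.4692 = 91.64 W
T_interface = T_inner − Q·ΣR(inner→interface) = 18 − 91.6×0.4341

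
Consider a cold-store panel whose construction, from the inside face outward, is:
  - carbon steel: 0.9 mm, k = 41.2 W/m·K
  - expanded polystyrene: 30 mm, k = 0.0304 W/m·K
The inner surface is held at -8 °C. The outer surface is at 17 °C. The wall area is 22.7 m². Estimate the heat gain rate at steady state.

Model the wall as resistances in series:
R_carbon steel = L/(kA) = 0.0009/(41.2×22.7) = 9.623×10^-7 K/W
R_expanded polystyrene = L/(kA) = 0.03/(0.0304×22.7) = 0.04347 K/W
R_total = 0.04347 K/W
Q = ΔT / R_total = 25 / 0.04347

Q ≈ 575 W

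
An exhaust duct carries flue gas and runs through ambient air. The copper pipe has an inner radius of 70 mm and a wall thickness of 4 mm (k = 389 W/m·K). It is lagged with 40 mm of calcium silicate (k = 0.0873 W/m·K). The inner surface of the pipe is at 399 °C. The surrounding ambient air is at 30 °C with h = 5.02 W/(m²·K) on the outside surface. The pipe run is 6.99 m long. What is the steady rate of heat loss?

Per-layer cylindrical resistances, series-summed:
R_copper pipe wall = ln(74/70)/(2π×389×6.99) = 3.253×10^-6 K/W
R_calcium silicate = ln(114/74)/(2π×0.0873×6.99) = 0.1127 K/W
R_outer film = 1/(h_o·2πr_oL) = 1/(5.02×2π×0.114×6.99) = 0.03979 K/W
R_total = 0.1525 K/W
Q = ΔT/R_total = 369/0.1525

Q ≈ 2420 W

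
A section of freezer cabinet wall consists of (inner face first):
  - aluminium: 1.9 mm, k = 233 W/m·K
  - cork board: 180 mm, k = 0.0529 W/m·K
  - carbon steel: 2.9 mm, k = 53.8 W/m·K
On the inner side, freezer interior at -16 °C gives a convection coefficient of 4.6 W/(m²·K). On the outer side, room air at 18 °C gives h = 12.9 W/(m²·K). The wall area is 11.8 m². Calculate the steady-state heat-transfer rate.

Thermal resistances in series:
R_inner film = 1/(h_i·A) = 1/(4.6×11.8) = 0.01842 K/W
R_aluminium = L/(kA) = 0.0019/(233×11.8) = 6.911×10^-7 K/W
R_cork board = L/(kA) = 0.18/(0.0529×11.8) = 0.2884 K/W
R_carbon steel = L/(kA) = 0.0029/(53.8×11.8) = 4.568×10^-6 K/W
R_outer film = 1/(h_o·A) = 1/(12.9×11.8) = 0.006569 K/W
R_total = 0.3134 K/W
Q = ΔT / R_total = 34 / 0.3134

Q ≈ 109 W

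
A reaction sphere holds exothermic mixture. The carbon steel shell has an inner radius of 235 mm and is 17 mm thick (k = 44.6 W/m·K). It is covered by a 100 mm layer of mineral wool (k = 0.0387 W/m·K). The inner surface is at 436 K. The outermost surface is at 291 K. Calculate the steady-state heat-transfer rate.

Q ≈ 62.5 W

Each spherical layer contributes R = (1/r_i − 1/r_o)/(4πk):
R_carbon steel shell = (1/0.235 − 1/0.252)/(4π×44.6) = 5.122×10^-4 K/W
R_mineral wool = (1/0.252 − 1/0.352)/(4π×0.0387) = 2.318 K/W
R_total = 2.319 K/W
Q = ΔT/R_total = 145/2.319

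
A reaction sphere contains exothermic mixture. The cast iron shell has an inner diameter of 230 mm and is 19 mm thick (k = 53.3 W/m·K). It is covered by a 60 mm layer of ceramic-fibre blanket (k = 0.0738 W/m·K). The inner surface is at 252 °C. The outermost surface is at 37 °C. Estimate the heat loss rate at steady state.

For a spherical shell R = (1/r₁ − 1/r₂)/(4πk); film R = 1/(h·4πr²). In series:
R_cast iron shell = (1/0.115 − 1/0.134)/(4π×53.3) = 0.001841 K/W
R_ceramic-fibre blanket = (1/0.134 − 1/0.194)/(4π×0.0738) = 2.489 K/W
R_total = 2.491 K/W
Q = ΔT/R_total = 215/2.491

Q ≈ 86.3 W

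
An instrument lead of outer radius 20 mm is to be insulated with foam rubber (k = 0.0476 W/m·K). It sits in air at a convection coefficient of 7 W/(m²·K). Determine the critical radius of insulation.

r_cr ≈ 6.8 mm

For a cylinder r_cr = k/h = 0.0476/7
r_cr = 6.8 mm; since the bare radius (20 mm) is above r_cr, any added insulation will reduce heat loss.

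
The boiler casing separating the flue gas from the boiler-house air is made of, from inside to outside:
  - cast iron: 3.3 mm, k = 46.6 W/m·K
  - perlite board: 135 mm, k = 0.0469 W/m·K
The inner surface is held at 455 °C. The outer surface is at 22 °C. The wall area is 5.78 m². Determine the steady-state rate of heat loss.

Series thermal resistances:
R_cast iron = L/(kA) = 0.0033/(46.6×5.78) = 1.225×10^-5 K/W
R_perlite board = L/(kA) = 0.135/(0.0469×5.78) = 0.498 K/W
R_total = 0.498 K/W
Q = ΔT / R_total = 433 / 0.498

Q ≈ 869 W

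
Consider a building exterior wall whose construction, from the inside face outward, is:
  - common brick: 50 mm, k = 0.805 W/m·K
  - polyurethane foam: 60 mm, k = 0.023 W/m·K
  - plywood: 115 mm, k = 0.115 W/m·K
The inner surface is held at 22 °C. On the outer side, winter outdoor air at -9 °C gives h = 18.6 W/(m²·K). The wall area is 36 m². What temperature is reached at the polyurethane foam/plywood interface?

Treating each layer as a thermal resistance in series:
R_common brick = L/(kA) = 0.05/(0.805×36) = 0.001725 K/W
R_polyurethane foam = L/(kA) = 0.06/(0.023×36) = 0.07246 K/W
R_plywood = L/(kA) = 0.115/(0.115×36) = 0.02778 K/W
R_outer film = 1/(h_o·A) = 1/(18.6×36) = 0.001493 K/W
R_total = 0.1035 K/W;  Q = ΔT/R_total = 31/0.1035 = 299.6 W
T_interface = T_inner − Q·ΣR(inner→interface) = 22 − 300×0.07419

T ≈ -0.229 °C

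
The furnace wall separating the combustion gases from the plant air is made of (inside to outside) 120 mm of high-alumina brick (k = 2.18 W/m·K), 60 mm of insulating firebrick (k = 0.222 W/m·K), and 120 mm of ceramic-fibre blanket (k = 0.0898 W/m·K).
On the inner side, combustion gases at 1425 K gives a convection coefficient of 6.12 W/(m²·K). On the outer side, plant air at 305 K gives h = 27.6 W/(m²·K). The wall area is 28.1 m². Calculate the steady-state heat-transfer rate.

Q ≈ 16900 W

Thermal resistances in series:
R_inner film = 1/(h_i·A) = 1/(6.12×28.1) = 0.005815 K/W
R_high-alumina brick = L/(kA) = 0.12/(2.18×28.1) = 0.001959 K/W
R_insulating firebrick = L/(kA) = 0.06/(0.222×28.1) = 0.009618 K/W
R_ceramic-fibre blanket = L/(kA) = 0.12/(0.0898×28.1) = 0.04756 K/W
R_outer film = 1/(h_o·A) = 1/(27.6×28.1) = 0.001289 K/W
R_total = 0.06624 K/W
Q = ΔT / R_total = 1120 / 0.06624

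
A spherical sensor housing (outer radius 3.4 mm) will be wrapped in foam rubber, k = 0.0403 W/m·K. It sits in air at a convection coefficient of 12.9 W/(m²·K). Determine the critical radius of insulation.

For a sphere r_cr = 2k/h = 2×0.0403/12.9
r_cr = 6.25 mm; since the bare radius (3.4 mm) is below r_cr, adding a thin layer of insulation will *increase* heat loss.

r_cr ≈ 6.25 mm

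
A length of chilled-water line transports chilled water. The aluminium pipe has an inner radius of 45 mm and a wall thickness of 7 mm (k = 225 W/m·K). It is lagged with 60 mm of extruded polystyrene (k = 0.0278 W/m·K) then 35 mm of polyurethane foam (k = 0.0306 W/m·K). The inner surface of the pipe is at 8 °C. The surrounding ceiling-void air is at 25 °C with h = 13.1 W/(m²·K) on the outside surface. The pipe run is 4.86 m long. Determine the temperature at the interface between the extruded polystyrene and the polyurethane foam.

Radial resistances (cylindrical: R_cond = ln(r_o/r_i)/(2πkL), R_conv = 1/(h·2πrL)):
R_aluminium pipe wall = ln(52/45)/(2π×225×4.86) = 2.104×10^-5 K/W
R_extruded polystyrene = ln(112/52)/(2π×0.0278×4.86) = 0.9038 K/W
R_polyurethane foam = ln(147/112)/(2π×0.0306×4.86) = 0.291 K/W
R_outer film = 1/(h_o·2πr_oL) = 1/(13.1×2π×0.147×4.86) = 0.01701 K/W
R_total = 1.212 K/W
Q = ΔT/R_total = 17/1.212
Q = 14 W
T_interface = T_inner + Q·ΣR(inner→interface) = 8 + 14×0.9038

T ≈ 20.7 °C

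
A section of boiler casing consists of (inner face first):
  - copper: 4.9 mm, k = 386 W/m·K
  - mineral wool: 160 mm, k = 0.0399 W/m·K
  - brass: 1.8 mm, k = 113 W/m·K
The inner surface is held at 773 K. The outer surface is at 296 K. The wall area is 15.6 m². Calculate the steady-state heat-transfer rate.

Model the wall as resistances in series:
R_copper = L/(kA) = 0.0049/(386×15.6) = 8.137×10^-7 K/W
R_mineral wool = L/(kA) = 0.16/(0.0399×15.6) = 0.2571 K/W
R_brass = L/(kA) = 0.0018/(113×15.6) = 1.021×10^-6 K/W
R_total = 0.2571 K/W
Q = ΔT / R_total = 477 / 0.2571

Q ≈ 1860 W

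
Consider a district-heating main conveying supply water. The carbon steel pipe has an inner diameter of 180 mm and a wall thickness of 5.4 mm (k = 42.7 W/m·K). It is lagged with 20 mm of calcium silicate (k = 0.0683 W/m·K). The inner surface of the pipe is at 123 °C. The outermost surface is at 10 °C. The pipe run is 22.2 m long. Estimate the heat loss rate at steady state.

Q ≈ 5650 W

Treating each annulus and film as a series resistance:
R_carbon steel pipe wall = ln(95.4/90)/(2π×42.7×22.2) = 9.783×10^-6 K/W
R_calcium silicate = ln(115.4/95.4)/(2π×0.0683×22.2) = 0.01998 K/W
R_total = 0.01999 K/W
Q = ΔT/R_total = 113/0.01999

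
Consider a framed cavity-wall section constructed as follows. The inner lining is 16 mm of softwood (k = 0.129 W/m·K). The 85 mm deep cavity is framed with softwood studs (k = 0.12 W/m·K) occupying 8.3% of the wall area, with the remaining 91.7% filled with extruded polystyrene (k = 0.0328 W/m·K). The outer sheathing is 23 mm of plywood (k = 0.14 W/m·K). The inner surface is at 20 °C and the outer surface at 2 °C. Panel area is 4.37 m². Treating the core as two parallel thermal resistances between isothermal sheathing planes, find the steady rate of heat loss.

Q ≈ 32.6 W

Sheathing layers in series; stud and cavity paths in parallel between them.
R_inner = 0.016/(0.129×4.37) = 0.02838 K/W
R_stud  = 0.085/(0.12×0.083×4.37) = 1.953 K/W
R_cav   = 0.085/(0.0328×0.917×4.37) = 0.6467 K/W
1/R_core = 1/R_stud + 1/R_cav → R_core = 0.4858 K/W
R_outer = 0.023/(0.14×4.37) = 0.03759 K/W
R_total = 0.5518 K/W
Q = ΔT/R_total = 18/0.5518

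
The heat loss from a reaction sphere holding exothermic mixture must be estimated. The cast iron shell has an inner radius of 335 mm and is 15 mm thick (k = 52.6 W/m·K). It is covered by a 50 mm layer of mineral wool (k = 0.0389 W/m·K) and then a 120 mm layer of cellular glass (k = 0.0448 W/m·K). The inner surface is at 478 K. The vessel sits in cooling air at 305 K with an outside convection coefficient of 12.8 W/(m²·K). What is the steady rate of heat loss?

Spherical conduction: R = (1/r_in − 1/r_out)/(4πk) per layer; series-sum.
R_cast iron shell = (1/0.335 − 1/0.35)/(4π×52.6) = 1.935×10^-4 K/W
R_mineral wool = (1/0.35 − 1/0.4)/(4π×0.0389) = 0.7306 K/W
R_cellular glass = (1/0.4 − 1/0.52)/(4π×0.0448) = 1.025 K/W
R_outer film = 1/(h·4πr_o²) = 1/(12.8×4π×0.52²) = 0.02299 K/W
R_total = 1.779 K/W
Q = ΔT/R_total = 173/1.779

Q ≈ 97.3 W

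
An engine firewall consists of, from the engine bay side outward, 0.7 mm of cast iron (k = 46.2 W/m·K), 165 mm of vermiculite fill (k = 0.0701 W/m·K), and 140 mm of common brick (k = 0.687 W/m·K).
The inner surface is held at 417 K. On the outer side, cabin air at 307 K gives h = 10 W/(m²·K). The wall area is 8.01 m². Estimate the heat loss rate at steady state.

Q ≈ 332 W

Series thermal resistances:
R_cast iron = L/(kA) = 0.0007/(46.2×8.01) = 1.892×10^-6 K/W
R_vermiculite fill = L/(kA) = 0.165/(0.0701×8.01) = 0.2939 K/W
R_common brick = L/(kA) = 0.14/(0.687×8.01) = 0.02544 K/W
R_outer film = 1/(h_o·A) = 1/(10×8.01) = 0.01248 K/W
R_total = 0.3318 K/W
Q = ΔT / R_total = 110 / 0.3318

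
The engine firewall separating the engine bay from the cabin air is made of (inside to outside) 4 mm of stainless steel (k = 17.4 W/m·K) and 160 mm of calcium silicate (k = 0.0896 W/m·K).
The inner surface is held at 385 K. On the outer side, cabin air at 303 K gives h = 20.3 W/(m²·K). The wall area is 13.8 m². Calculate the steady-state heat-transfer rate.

Q ≈ 617 W

Using the resistance-network approach (series):
R_stainless steel = L/(kA) = 0.004/(17.4×13.8) = 1.666×10^-5 K/W
R_calcium silicate = L/(kA) = 0.16/(0.0896×13.8) = 0.1294 K/W
R_outer film = 1/(h_o·A) = 1/(20.3×13.8) = 0.00357 K/W
R_total = 0.133 K/W
Q = ΔT / R_total = 82 / 0.133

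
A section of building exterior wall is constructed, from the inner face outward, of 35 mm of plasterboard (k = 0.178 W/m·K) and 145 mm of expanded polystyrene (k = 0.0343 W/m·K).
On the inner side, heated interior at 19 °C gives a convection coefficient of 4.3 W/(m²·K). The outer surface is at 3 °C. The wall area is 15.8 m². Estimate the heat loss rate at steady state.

Model the wall as resistances in series:
R_inner film = 1/(h_i·A) = 1/(4.3×15.8) = 0.01472 K/W
R_plasterboard = L/(kA) = 0.035/(0.178×15.8) = 0.01244 K/W
R_expanded polystyrene = L/(kA) = 0.145/(0.0343×15.8) = 0.2676 K/W
R_total = 0.2947 K/W
Q = ΔT / R_total = 16 / 0.2947

Q ≈ 54.3 W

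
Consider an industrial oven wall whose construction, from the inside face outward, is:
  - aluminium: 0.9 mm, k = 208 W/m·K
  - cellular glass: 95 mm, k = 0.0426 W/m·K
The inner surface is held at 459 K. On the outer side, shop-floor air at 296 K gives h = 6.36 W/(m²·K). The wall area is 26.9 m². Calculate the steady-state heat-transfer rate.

Q ≈ 1840 W

Series thermal resistances:
R_aluminium = L/(kA) = 0.0009/(208×26.9) = 1.609×10^-7 K/W
R_cellular glass = L/(kA) = 0.095/(0.0426×26.9) = 0.0829 K/W
R_outer film = 1/(h_o·A) = 1/(6.36×26.9) = 0.005845 K/W
R_total = 0.08875 K/W
Q = ΔT / R_total = 163 / 0.08875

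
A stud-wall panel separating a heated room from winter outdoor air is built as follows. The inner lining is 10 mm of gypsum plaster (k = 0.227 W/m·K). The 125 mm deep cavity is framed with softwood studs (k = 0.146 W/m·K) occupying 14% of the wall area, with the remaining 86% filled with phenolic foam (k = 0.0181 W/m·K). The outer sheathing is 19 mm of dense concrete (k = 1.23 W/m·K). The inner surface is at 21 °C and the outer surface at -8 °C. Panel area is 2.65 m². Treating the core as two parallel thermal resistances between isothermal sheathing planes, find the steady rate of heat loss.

Q ≈ 21.8 W

Sheathing layers in series; stud and cavity paths in parallel between them.
R_inner = 0.01/(0.227×2.65) = 0.01662 K/W
R_stud  = 0.125/(0.146×0.14×2.65) = 2.308 K/W
R_cav   = 0.125/(0.0181×0.86×2.65) = 3.03 K/W
1/R_core = 1/R_stud + 1/R_cav → R_core = 1.31 K/W
R_outer = 0.019/(1.23×2.65) = 0.005829 K/W
R_total = 1.333 K/W
Q = ΔT/R_total = 29/1.333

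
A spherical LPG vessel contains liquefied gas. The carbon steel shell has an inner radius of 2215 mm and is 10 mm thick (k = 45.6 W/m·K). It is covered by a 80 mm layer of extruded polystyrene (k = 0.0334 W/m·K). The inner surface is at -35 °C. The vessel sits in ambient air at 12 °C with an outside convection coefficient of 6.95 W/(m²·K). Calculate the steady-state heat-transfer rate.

Q ≈ 1200 W

Each spherical layer contributes R = (1/r_i − 1/r_o)/(4πk):
R_carbon steel shell = (1/2.215 − 1/2.225)/(4π×45.6) = 3.541×10^-6 K/W
R_extruded polystyrene = (1/2.225 − 1/2.305)/(4π×0.0334) = 0.03716 K/W
R_outer film = 1/(h·4πr_o²) = 1/(6.95×4π×2.305²) = 0.002155 K/W
R_total = 0.03932 K/W
Q = ΔT/R_total = 47/0.03932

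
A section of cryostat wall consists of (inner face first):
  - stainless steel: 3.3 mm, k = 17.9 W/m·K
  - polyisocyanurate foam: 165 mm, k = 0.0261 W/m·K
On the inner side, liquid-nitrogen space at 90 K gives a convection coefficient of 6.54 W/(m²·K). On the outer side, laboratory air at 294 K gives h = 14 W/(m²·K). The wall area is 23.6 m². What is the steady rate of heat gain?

Model the wall as resistances in series:
R_inner film = 1/(h_i·A) = 1/(6.54×23.6) = 0.006479 K/W
R_stainless steel = L/(kA) = 0.0033/(17.9×23.6) = 7.812×10^-6 K/W
R_polyisocyanurate foam = L/(kA) = 0.165/(0.0261×23.6) = 0.2679 K/W
R_outer film = 1/(h_o·A) = 1/(14×23.6) = 0.003027 K/W
R_total = 0.2774 K/W
Q = ΔT / R_total = 204 / 0.2774

Q ≈ 735 W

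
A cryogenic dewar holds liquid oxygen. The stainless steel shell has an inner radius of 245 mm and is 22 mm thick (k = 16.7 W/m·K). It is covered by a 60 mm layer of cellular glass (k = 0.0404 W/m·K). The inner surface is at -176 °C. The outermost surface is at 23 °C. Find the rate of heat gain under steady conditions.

Q ≈ 147 W

Each spherical layer contributes R = (1/r_i − 1/r_o)/(4πk):
R_stainless steel shell = (1/0.245 − 1/0.267)/(4π×16.7) = 0.001603 K/W
R_cellular glass = (1/0.267 − 1/0.327)/(4π×0.0404) = 1.354 K/W
R_total = 1.355 K/W
Q = ΔT/R_total = 199/1.355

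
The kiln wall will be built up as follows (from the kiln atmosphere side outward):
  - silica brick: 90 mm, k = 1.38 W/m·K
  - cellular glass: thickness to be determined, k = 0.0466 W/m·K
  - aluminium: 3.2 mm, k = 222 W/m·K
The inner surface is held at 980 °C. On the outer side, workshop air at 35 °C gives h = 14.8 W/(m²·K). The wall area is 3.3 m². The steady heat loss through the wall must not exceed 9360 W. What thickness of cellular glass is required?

Using the resistance-network approach (series):
R_silica brick = L/(kA) = 0.09/(1.38×3.3) = 0.01976 K/W
R_aluminium = L/(kA) = 0.0032/(222×3.3) = 4.368×10^-6 K/W
R_outer film = 1/(h_o·A) = 1/(14.8×3.3) = 0.02048 K/W
Sum of the known resistances R_other = 0.04024 K/W
Required total resistance R_tot = ΔT/Q_allow = 945/9360 = 0.101 K/W
R_cellular glass = R_tot − R_other = 0.06072 K/W
L = R·k·A = 0.06072×0.0466×3.3

L ≈ 9.34 mm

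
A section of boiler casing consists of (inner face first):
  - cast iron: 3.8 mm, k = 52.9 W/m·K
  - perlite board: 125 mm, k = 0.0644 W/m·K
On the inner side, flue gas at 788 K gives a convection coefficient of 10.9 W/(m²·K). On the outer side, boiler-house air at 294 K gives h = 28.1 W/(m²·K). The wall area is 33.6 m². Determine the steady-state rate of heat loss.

Q ≈ 8020 W

Thermal resistances in series:
R_inner film = 1/(h_i·A) = 1/(10.9×33.6) = 0.00273 K/W
R_cast iron = L/(kA) = 0.0038/(52.9×33.6) = 2.138×10^-6 K/W
R_perlite board = L/(kA) = 0.125/(0.0644×33.6) = 0.05777 K/W
R_outer film = 1/(h_o·A) = 1/(28.1×33.6) = 0.001059 K/W
R_total = 0.06156 K/W
Q = ΔT / R_total = 494 / 0.06156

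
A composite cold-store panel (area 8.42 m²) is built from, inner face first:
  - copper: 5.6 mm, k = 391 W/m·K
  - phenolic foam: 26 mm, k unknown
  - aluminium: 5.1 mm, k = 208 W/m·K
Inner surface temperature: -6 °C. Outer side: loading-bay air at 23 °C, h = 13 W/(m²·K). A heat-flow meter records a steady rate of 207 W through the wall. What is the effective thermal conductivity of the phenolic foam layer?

k ≈ 0.0236 W/(m·K)

Treating each layer as a thermal resistance in series:
R_copper = L/(kA) = 0.0056/(391×8.42) = 1.701×10^-6 K/W
R_aluminium = L/(kA) = 0.0051/(208×8.42) = 2.912×10^-6 K/W
R_outer film = 1/(h_o·A) = 1/(13×8.42) = 0.009136 K/W
Sum of known resistances R_other = 0.00914 K/W
Total R = ΔT/Q = 29/207 = 0.1401 K/W
R_phenolic foam = R_total − R_other = 0.131 K/W
k = L/(R·A) = 0.026/(0.131×8.42)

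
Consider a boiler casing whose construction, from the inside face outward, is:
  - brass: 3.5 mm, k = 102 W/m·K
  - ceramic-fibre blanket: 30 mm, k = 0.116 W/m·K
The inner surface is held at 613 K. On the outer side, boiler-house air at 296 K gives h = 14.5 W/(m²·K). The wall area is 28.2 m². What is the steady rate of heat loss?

Using the resistance-network approach (series):
R_brass = L/(kA) = 0.0035/(102×28.2) = 1.217×10^-6 K/W
R_ceramic-fibre blanket = L/(kA) = 0.03/(0.116×28.2) = 0.009171 K/W
R_outer film = 1/(h_o·A) = 1/(14.5×28.2) = 0.002446 K/W
R_total = 0.01162 K/W
Q = ΔT / R_total = 317 / 0.01162

Q ≈ 27300 W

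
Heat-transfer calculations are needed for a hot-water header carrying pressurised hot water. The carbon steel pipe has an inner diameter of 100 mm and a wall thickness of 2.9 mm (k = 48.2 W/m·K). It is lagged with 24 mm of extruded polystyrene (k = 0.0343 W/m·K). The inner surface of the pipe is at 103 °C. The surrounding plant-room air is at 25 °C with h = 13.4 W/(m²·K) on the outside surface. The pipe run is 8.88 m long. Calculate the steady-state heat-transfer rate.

Q ≈ 366 W

Cylindrical conduction, so R = ln(r₂/r₁)/(2πkL) per layer, in series:
R_carbon steel pipe wall = ln(52.9/50)/(2π×48.2×8.88) = 2.096×10^-5 K/W
R_extruded polystyrene = ln(76.9/52.9)/(2π×0.0343×8.88) = 0.1955 K/W
R_outer film = 1/(h_o·2πr_oL) = 1/(13.4×2π×0.0769×8.88) = 0.01739 K/W
R_total = 0.2129 K/W
Q = ΔT/R_total = 78/0.2129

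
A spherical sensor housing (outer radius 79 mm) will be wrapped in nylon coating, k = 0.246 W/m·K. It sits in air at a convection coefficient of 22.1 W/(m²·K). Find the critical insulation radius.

For a sphere r_cr = 2k/h = 2×0.246/22.1
r_cr = 22.3 mm; since the bare radius (79 mm) is above r_cr, any added insulation will reduce heat loss.

r_cr ≈ 22.3 mm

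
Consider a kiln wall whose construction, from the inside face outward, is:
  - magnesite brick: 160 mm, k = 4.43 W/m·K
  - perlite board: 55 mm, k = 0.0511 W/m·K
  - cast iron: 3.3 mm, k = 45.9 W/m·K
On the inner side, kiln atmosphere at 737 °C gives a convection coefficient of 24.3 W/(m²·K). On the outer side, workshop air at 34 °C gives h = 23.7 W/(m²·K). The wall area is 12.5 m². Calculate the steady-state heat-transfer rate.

Q ≈ 7350 W

Model the wall as resistances in series:
R_inner film = 1/(h_i·A) = 1/(24.3×12.5) = 0.003292 K/W
R_magnesite brick = L/(kA) = 0.16/(4.43×12.5) = 0.002889 K/W
R_perlite board = L/(kA) = 0.055/(0.0511×12.5) = 0.08611 K/W
R_cast iron = L/(kA) = 0.0033/(45.9×12.5) = 5.752×10^-6 K/W
R_outer film = 1/(h_o·A) = 1/(23.7×12.5) = 0.003376 K/W
R_total = 0.09567 K/W
Q = ΔT / R_total = 703 / 0.09567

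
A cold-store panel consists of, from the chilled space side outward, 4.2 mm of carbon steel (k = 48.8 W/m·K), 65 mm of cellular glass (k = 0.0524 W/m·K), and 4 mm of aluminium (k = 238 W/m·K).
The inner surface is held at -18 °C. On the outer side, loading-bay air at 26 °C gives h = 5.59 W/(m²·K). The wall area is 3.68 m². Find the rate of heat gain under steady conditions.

Q ≈ 114 W

Series thermal resistances:
R_carbon steel = L/(kA) = 0.0042/(48.8×3.68) = 2.339×10^-5 K/W
R_cellular glass = L/(kA) = 0.065/(0.0524×3.68) = 0.3371 K/W
R_aluminium = L/(kA) = 0.004/(238×3.68) = 4.567×10^-6 K/W
R_outer film = 1/(h_o·A) = 1/(5.59×3.68) = 0.04861 K/W
R_total = 0.3857 K/W
Q = ΔT / R_total = 44 / 0.3857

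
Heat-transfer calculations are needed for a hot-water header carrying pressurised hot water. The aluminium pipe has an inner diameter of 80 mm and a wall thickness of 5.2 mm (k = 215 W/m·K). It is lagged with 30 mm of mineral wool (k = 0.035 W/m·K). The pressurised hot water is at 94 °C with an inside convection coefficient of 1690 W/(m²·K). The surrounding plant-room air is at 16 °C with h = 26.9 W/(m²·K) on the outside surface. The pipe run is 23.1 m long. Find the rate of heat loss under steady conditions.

Q ≈ 752 W

For a radial system each layer contributes R = ln(r_out/r_in)/(2πkL); films add R = 1/(hA).
R_inner film = 1/(h_i·2πr₁L) = 1/(1690×2π×0.04×23.1) = 1.019×10^-4 K/W
R_aluminium pipe wall = ln(45.2/40)/(2π×215×23.1) = 3.917×10^-6 K/W
R_mineral wool = ln(75.2/45.2)/(2π×0.035×23.1) = 0.1002 K/W
R_outer film = 1/(h_o·2πr_oL) = 1/(26.9×2π×0.0752×23.1) = 0.003406 K/W
R_total = 0.1037 K/W
Q = ΔT/R_total = 78/0.1037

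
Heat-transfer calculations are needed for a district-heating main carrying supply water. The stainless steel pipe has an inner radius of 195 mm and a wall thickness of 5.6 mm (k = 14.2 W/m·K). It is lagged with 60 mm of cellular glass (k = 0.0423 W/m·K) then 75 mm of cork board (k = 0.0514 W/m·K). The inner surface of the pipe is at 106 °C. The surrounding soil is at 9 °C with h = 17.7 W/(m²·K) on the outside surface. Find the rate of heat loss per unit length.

Treating each annulus and film as a series resistance:
R_stainless steel pipe wall = ln(200.6/195)/(2π×14.2×1) = 3.173×10^-4 K/W
R_cellular glass = ln(260.6/200.6)/(2π×0.0423×1) = 0.9846 K/W
R_cork board = ln(335.6/260.6)/(2π×0.0514×1) = 0.7832 K/W
R_outer film = 1/(h_o·2πr_oL) = 1/(17.7×2π×0.3356×1) = 0.02679 K/W
R_total = 1.795 K/W
Q = ΔT/R_total = 97/1.795

q′ ≈ 54 W/m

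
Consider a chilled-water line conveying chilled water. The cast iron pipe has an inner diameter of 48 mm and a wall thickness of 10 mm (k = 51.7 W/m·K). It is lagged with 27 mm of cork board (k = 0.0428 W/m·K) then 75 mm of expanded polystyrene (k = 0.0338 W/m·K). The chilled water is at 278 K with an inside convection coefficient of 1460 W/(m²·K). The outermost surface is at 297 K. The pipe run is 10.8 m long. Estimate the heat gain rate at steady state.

Radial resistances (cylindrical: R_cond = ln(r_o/r_i)/(2πkL), R_conv = 1/(h·2πrL)):
R_inner film = 1/(h_i·2πr₁L) = 1/(1460×2π×0.024×10.8) = 4.206×10^-4 K/W
R_cast iron pipe wall = ln(34/24)/(2π×51.7×10.8) = 9.928×10^-5 K/W
R_cork board = ln(61/34)/(2π×0.0428×10.8) = 0.2013 K/W
R_expanded polystyrene = ln(136/61)/(2π×0.0338×10.8) = 0.3496 K/W
R_total = 0.5513 K/W
Q = ΔT/R_total = 19/0.5513

Q ≈ 34.5 W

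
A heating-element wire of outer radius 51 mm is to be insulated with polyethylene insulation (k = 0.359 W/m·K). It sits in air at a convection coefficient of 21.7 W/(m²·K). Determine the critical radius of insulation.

For a cylinder r_cr = k/h = 0.359/21.7
r_cr = 16.5 mm; since the bare radius (51 mm) is above r_cr, any added insulation will reduce heat loss.

r_cr ≈ 16.5 mm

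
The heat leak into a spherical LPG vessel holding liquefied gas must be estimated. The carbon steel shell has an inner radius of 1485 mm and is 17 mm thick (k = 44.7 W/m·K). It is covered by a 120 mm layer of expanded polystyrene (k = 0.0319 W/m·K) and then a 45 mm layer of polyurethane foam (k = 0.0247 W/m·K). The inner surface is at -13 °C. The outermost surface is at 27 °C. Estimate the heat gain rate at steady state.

Q ≈ 227 W

Radial (spherical) resistances in series:
R_carbon steel shell = (1/1.485 − 1/1.502)/(4π×44.7) = 1.357×10^-5 K/W
R_expanded polystyrene = (1/1.502 − 1/1.622)/(4π×0.0319) = 0.1229 K/W
R_polyurethane foam = (1/1.622 − 1/1.667)/(4π×0.0247) = 0.05362 K/W
R_total = 0.1765 K/W
Q = ΔT/R_total = 40/0.1765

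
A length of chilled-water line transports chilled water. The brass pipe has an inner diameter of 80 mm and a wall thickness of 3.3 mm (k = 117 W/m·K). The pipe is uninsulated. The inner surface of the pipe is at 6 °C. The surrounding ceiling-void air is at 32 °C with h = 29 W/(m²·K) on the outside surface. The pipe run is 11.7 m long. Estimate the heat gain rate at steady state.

Q ≈ 2400 W

For a radial system each layer contributes R = ln(r_out/r_in)/(2πkL); films add R = 1/(hA).
R_brass pipe wall = ln(43.3/40)/(2π×117×11.7) = 9.217×10^-6 K/W
R_outer film = 1/(h_o·2πr_oL) = 1/(29×2π×0.0433×11.7) = 0.01083 K/W
R_total = 0.01084 K/W
Q = ΔT/R_total = 26/0.01084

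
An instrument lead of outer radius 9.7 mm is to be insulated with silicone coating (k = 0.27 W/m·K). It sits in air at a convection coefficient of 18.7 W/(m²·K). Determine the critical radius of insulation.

For a cylinder r_cr = k/h = 0.27/18.7
r_cr = 14.4 mm; since the bare radius (9.7 mm) is below r_cr, adding a thin layer of insulation will *increase* heat loss.

r_cr ≈ 14.4 mm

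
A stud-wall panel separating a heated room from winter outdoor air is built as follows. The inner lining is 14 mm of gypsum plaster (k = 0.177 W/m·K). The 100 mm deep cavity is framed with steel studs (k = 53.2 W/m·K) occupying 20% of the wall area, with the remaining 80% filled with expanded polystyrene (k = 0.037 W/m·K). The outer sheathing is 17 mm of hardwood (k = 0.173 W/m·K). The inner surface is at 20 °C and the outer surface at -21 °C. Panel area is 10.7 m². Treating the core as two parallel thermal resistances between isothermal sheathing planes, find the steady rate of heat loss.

Sheathing layers in series; stud and cavity paths in parallel between them.
R_inner = 0.014/(0.177×10.7) = 0.007392 K/W
R_stud  = 0.1/(53.2×0.2×10.7) = 8.784×10^-4 K/W
R_cav   = 0.1/(0.037×0.8×10.7) = 0.3157 K/W
1/R_core = 1/R_stud + 1/R_cav → R_core = 8.759×10^-4 K/W
R_outer = 0.017/(0.173×10.7) = 0.009184 K/W
R_total = 0.01745 K/W
Q = ΔT/R_total = 41/0.01745

Q ≈ 2350 W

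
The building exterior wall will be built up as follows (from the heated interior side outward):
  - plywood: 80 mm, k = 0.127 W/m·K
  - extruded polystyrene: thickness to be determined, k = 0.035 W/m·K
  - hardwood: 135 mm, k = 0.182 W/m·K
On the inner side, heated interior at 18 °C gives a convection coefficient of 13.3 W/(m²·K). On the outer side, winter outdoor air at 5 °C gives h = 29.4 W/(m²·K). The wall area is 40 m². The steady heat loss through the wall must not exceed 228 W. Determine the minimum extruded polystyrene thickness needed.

Series thermal resistances:
R_inner film = 1/(h_i·A) = 1/(13.3×40) = 0.00188 K/W
R_plywood = L/(kA) = 0.08/(0.127×40) = 0.01575 K/W
R_hardwood = L/(kA) = 0.135/(0.182×40) = 0.01854 K/W
R_outer film = 1/(h_o·A) = 1/(29.4×40) = 8.503×10^-4 K/W
Sum of the known resistances R_other = 0.03702 K/W
Required total resistance R_tot = ΔT/Q_allow = 13/228 = 0.05702 K/W
R_extruded polystyrene = R_tot − R_other = 0.02 K/W
L = R·k·A = 0.02×0.035×40

L ≈ 28 mm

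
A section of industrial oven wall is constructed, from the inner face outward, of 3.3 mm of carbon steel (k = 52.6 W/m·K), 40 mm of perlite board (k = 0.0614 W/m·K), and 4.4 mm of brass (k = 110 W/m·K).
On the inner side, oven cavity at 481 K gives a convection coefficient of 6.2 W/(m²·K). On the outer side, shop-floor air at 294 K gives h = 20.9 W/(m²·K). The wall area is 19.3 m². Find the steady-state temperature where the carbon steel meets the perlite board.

T ≈ 446 K

Series thermal resistances:
R_inner film = 1/(h_i·A) = 1/(6.2×19.3) = 0.008357 K/W
R_carbon steel = L/(kA) = 0.0033/(52.6×19.3) = 3.251×10^-6 K/W
R_perlite board = L/(kA) = 0.04/(0.0614×19.3) = 0.03375 K/W
R_brass = L/(kA) = 0.0044/(110×19.3) = 2.073×10^-6 K/W
R_outer film = 1/(h_o·A) = 1/(20.9×19.3) = 0.002479 K/W
R_total = 0.0446 K/W;  Q = ΔT/R_total = 187/0.0446 = 4193 W
T_interface = T_inner − Q·ΣR(inner→interface) = 481 − 4190×0.00836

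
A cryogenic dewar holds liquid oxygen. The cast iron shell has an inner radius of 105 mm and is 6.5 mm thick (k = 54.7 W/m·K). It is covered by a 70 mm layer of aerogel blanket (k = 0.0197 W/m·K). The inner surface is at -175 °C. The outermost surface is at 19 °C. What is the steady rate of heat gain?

Q ≈ 13.9 W

Spherical conduction: R = (1/r_in − 1/r_out)/(4πk) per layer; series-sum.
R_cast iron shell = (1/0.105 − 1/0.1115)/(4π×54.7) = 8.077×10^-4 K/W
R_aerogel blanket = (1/0.1115 − 1/0.1815)/(4π×0.0197) = 13.97 K/W
R_total = 13.97 K/W
Q = ΔT/R_total = 194/13.97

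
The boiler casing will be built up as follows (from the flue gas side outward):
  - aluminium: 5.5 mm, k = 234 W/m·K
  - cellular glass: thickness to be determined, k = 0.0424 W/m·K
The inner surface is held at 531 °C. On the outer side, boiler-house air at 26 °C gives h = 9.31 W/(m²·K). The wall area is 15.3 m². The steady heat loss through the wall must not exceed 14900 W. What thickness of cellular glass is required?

Thermal resistances in series:
R_aluminium = L/(kA) = 0.0055/(234×15.3) = 1.536×10^-6 K/W
R_outer film = 1/(h_o·A) = 1/(9.31×15.3) = 0.00702 K/W
Sum of the known resistances R_other = 0.007022 K/W
Required total resistance R_tot = ΔT/Q_allow = 505/14900 = 0.03389 K/W
R_cellular glass = R_tot − R_other = 0.02687 K/W
L = R·k·A = 0.02687×0.0424×15.3

L ≈ 17.4 mm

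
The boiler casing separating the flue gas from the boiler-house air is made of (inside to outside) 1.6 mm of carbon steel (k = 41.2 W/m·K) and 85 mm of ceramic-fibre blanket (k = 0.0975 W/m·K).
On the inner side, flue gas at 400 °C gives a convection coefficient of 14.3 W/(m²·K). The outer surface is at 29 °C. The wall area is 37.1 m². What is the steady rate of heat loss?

Q ≈ 14600 W

Using the resistance-network approach (series):
R_inner film = 1/(h_i·A) = 1/(14.3×37.1) = 0.001885 K/W
R_carbon steel = L/(kA) = 0.0016/(41.2×37.1) = 1.047×10^-6 K/W
R_ceramic-fibre blanket = L/(kA) = 0.085/(0.0975×37.1) = 0.0235 K/W
R_total = 0.02538 K/W
Q = ΔT / R_total = 371 / 0.02538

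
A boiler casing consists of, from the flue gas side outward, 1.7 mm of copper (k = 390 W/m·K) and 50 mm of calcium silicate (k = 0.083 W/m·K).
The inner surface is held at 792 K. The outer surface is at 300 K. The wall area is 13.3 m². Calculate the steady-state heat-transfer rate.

Using the resistance-network approach (series):
R_copper = L/(kA) = 0.0017/(390×13.3) = 3.277×10^-7 K/W
R_calcium silicate = L/(kA) = 0.05/(0.083×13.3) = 0.04529 K/W
R_total = 0.04529 K/W
Q = ΔT / R_total = 492 / 0.04529

Q ≈ 10900 W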